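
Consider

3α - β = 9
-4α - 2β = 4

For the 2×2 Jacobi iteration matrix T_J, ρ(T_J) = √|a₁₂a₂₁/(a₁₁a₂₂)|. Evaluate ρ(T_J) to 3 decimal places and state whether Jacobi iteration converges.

0.816

a₁₂a₂₁/(a₁₁a₂₂) = (-1)·(-4) / ((3)·(-2)) = -0.666667
ρ = √|-0.666667| = √0.666667 = 0.816
ρ < 1, so Jacobi converges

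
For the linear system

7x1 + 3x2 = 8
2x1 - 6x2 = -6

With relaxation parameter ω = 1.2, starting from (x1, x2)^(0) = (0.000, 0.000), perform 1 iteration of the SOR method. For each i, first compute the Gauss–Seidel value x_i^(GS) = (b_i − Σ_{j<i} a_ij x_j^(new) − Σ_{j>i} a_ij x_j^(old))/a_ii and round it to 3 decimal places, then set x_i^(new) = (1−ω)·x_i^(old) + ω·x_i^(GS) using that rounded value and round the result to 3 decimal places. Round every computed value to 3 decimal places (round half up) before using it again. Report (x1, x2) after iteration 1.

(1.372, 1.748)

Iteration 1:
  x1: GS value = (8 - (3)·0.000) / (7) = 1.143;  x1 ← (1−ω)·0.000 + ω·1.143 = 1.372
  x2: GS value = (-6 - (2)·1.372) / (-6) = 1.457;  x2 ← (1−ω)·0.000 + ω·1.457 = 1.748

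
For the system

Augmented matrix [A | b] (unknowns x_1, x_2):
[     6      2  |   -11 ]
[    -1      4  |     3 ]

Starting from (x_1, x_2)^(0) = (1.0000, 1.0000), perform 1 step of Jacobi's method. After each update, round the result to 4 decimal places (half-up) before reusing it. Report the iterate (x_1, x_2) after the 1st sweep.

Iteration 1:
  x_1 = (-11 - (2)·1.0000) / (6) = -2.1667
  x_2 = (3 - (-1)·1.0000) / (4) = 1.0000

(-2.1667, 1.0000)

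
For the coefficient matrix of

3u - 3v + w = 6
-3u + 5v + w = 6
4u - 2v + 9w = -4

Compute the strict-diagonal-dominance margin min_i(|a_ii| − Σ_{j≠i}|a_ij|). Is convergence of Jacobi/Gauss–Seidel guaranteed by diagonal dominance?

row 1: |3| − (3+1) = -1
row 2: |5| − (3+1) = 1
row 3: |9| − (4+2) = 3
minimum over rows = -1 → not strictly diagonally dominant

-1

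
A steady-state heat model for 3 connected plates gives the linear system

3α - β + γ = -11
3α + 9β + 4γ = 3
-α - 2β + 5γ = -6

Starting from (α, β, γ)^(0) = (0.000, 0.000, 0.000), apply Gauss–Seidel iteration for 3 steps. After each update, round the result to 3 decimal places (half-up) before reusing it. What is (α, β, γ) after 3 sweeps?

(-2.722, 1.691, -1.068)

Iteration 1:
  α = (-11 - (-1)·0.000 - (1)·0.000) / (3) = -3.667
  β = (3 - (3)·-3.667 - (4)·0.000) / (9) = 1.556
  γ = (-6 - (-1)·-3.667 - (-2)·1.556) / (5) = -1.311
Iteration 2:
  α = (-11 - (-1)·1.556 - (1)·-1.311) / (3) = -2.711
  β = (3 - (3)·-2.711 - (4)·-1.311) / (9) = 1.820
  γ = (-6 - (-1)·-2.711 - (-2)·1.820) / (5) = -1.014
Iteration 3:
  α = (-11 - (-1)·1.820 - (1)·-1.014) / (3) = -2.722
  β = (3 - (3)·-2.722 - (4)·-1.014) / (9) = 1.691
  γ = (-6 - (-1)·-2.722 - (-2)·1.691) / (5) = -1.068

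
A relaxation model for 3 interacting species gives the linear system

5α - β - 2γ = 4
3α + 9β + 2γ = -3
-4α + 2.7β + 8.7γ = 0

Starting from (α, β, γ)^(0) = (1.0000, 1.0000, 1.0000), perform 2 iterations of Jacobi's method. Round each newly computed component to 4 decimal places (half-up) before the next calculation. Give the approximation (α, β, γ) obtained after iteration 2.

Iteration 1:
  α = (4 - (-1)·1.0000 - (-2)·1.0000) / (5) = 1.4000
  β = (-3 - (3)·1.0000 - (2)·1.0000) / (9) = -0.8889
  γ = (0 - (-4)·1.0000 - (2.7)·1.0000) / (8.7) = 0.1494
Iteration 2:
  α = (4 - (-1)·-0.8889 - (-2)·0.1494) / (5) = 0.6820
  β = (-3 - (3)·1.4000 - (2)·0.1494) / (9) = -0.8332
  γ = (0 - (-4)·1.4000 - (2.7)·-0.8889) / (8.7) = 0.9195

(0.6820, -0.8332, 0.9195)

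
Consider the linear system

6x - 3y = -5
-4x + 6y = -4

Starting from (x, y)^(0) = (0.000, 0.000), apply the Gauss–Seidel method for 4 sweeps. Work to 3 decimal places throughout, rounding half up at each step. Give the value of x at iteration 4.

Iteration 1:
  x = (-5 - (-3)·0.000) / (6) = -0.833
  y = (-4 - (-4)·-0.833) / (6) = -1.222
Iteration 2:
  x = (-5 - (-3)·-1.222) / (6) = -1.444
  y = (-4 - (-4)·-1.444) / (6) = -1.629
Iteration 3:
  x = (-5 - (-3)·-1.629) / (6) = -1.648
  y = (-4 - (-4)·-1.648) / (6) = -1.765
Iteration 4:
  x = (-5 - (-3)·-1.765) / (6) = -1.716
  y = (-4 - (-4)·-1.716) / (6) = -1.811

-1.716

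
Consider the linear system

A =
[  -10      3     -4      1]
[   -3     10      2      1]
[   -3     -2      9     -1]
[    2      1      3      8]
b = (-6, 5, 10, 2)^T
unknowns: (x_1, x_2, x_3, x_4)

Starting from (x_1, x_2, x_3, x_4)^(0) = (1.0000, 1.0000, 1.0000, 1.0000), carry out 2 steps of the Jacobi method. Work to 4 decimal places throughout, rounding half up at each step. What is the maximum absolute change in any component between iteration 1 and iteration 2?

0.6111

Iteration 1:
  x_1 = (-6 - (3)·1.0000 - (-4)·1.0000 - (1)·1.0000) / (-10) = 0.6000
  x_2 = (5 - (-3)·1.0000 - (2)·1.0000 - (1)·1.0000) / (10) = 0.5000
  x_3 = (10 - (-3)·1.0000 - (-2)·1.0000 - (-1)·1.0000) / (9) = 1.7778
  x_4 = (2 - (2)·1.0000 - (1)·1.0000 - (3)·1.0000) / (8) = -0.5000
Iteration 2:
  x_1 = (-6 - (3)·0.5000 - (-4)·1.7778 - (1)·-0.5000) / (-10) = -0.0111
  x_2 = (5 - (-3)·0.6000 - (2)·1.7778 - (1)·-0.5000) / (10) = 0.3744
  x_3 = (10 - (-3)·0.6000 - (-2)·0.5000 - (-1)·-0.5000) / (9) = 1.3667
  x_4 = (2 - (2)·0.6000 - (1)·0.5000 - (3)·1.7778) / (8) = -0.6292
Change: (-0.6111, -0.1256, -0.4111, -0.1292) → max |·| = 0.6111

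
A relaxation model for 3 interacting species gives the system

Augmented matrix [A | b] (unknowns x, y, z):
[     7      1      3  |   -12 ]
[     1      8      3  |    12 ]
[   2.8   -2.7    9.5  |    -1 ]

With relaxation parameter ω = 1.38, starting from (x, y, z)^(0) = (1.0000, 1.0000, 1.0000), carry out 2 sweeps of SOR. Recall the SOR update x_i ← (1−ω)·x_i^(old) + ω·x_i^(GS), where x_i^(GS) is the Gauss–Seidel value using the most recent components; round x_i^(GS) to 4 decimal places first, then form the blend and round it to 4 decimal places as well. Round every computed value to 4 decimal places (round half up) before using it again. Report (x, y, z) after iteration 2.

(-2.3269, 0.9604, 0.5656)

Iteration 1:
  x: GS value = (-12 - (1)·1.0000 - (3)·1.0000) / (7) = -2.2857;  x ← (1−ω)·1.0000 + ω·-2.2857 = -3.5343
  y: GS value = (12 - (1)·-3.5343 - (3)·1.0000) / (8) = 1.5668;  y ← (1−ω)·1.0000 + ω·1.5668 = 1.7822
  z: GS value = (-1 - (2.8)·-3.5343 - (-2.7)·1.7822) / (9.5) = 1.4429;  z ← (1−ω)·1.0000 + ω·1.4429 = 1.6112
Iteration 2:
  x: GS value = (-12 - (1)·1.7822 - (3)·1.6112) / (7) = -2.6594;  x ← (1−ω)·-3.5343 + ω·-2.6594 = -2.3269
  y: GS value = (12 - (1)·-2.3269 - (3)·1.6112) / (8) = 1.1867;  y ← (1−ω)·1.7822 + ω·1.1867 = 0.9604
  z: GS value = (-1 - (2.8)·-2.3269 - (-2.7)·0.9604) / (9.5) = 0.8535;  z ← (1−ω)·1.6112 + ω·0.8535 = 0.5656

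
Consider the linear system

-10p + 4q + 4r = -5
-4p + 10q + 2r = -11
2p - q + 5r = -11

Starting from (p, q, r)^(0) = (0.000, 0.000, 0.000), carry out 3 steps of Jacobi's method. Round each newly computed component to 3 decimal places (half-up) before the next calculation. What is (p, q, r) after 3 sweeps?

Iteration 1:
  p = (-5 - (4)·0.000 - (4)·0.000) / (-10) = 0.500
  q = (-11 - (-4)·0.000 - (2)·0.000) / (10) = -1.100
  r = (-11 - (2)·0.000 - (-1)·0.000) / (5) = -2.200
Iteration 2:
  p = (-5 - (4)·-1.100 - (4)·-2.200) / (-10) = -0.820
  q = (-11 - (-4)·0.500 - (2)·-2.200) / (10) = -0.460
  r = (-11 - (2)·0.500 - (-1)·-1.100) / (5) = -2.620
Iteration 3:
  p = (-5 - (4)·-0.460 - (4)·-2.620) / (-10) = -0.732
  q = (-11 - (-4)·-0.820 - (2)·-2.620) / (10) = -0.904
  r = (-11 - (2)·-0.820 - (-1)·-0.460) / (5) = -1.964

(-0.732, -0.904, -1.964)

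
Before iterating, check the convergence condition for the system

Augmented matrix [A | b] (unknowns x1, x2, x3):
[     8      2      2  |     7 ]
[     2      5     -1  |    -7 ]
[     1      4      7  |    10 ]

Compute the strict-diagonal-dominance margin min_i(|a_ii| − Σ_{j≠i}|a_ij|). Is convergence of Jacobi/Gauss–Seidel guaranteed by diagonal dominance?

2

row 1: |8| − (2+2) = 4
row 2: |5| − (2+1) = 2
row 3: |7| − (1+4) = 2
minimum over rows = 2 → strictly diagonally dominant (convergence guaranteed)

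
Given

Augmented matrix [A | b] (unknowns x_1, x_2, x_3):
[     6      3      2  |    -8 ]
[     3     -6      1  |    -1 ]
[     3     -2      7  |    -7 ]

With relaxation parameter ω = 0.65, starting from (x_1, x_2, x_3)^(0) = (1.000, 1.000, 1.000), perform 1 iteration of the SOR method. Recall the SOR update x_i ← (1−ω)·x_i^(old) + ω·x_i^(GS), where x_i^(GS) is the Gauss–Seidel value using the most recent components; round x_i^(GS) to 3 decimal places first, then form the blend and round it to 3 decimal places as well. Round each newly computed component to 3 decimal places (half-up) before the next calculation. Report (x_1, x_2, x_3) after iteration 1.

Iteration 1:
  x_1: GS value = (-8 - (3)·1.000 - (2)·1.000) / (6) = -2.167;  x_1 ← (1−ω)·1.000 + ω·-2.167 = -1.059
  x_2: GS value = (-1 - (3)·-1.059 - (1)·1.000) / (-6) = -0.196;  x_2 ← (1−ω)·1.000 + ω·-0.196 = 0.223
  x_3: GS value = (-7 - (3)·-1.059 - (-2)·0.223) / (7) = -0.482;  x_3 ← (1−ω)·1.000 + ω·-0.482 = 0.037

(-1.059, 0.223, 0.037)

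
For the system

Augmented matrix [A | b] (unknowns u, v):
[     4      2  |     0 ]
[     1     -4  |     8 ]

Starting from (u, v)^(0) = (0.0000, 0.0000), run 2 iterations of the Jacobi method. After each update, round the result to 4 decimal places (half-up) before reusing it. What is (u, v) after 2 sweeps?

(1.0000, -2.0000)

Iteration 1:
  u = (0 - (2)·0.0000) / (4) = 0.0000
  v = (8 - (1)·0.0000) / (-4) = -2.0000
Iteration 2:
  u = (0 - (2)·-2.0000) / (4) = 1.0000
  v = (8 - (1)·0.0000) / (-4) = -2.0000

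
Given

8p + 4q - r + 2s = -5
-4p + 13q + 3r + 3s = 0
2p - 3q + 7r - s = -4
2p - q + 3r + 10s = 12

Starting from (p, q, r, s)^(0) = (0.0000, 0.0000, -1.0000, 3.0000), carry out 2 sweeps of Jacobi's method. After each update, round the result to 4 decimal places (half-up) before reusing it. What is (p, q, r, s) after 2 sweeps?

Iteration 1:
  p = (-5 - (4)·0.0000 - (-1)·-1.0000 - (2)·3.0000) / (8) = -1.5000
  q = (0 - (-4)·0.0000 - (3)·-1.0000 - (3)·3.0000) / (13) = -0.4615
  r = (-4 - (2)·0.0000 - (-3)·0.0000 - (-1)·3.0000) / (7) = -0.1429
  s = (12 - (2)·0.0000 - (-1)·0.0000 - (3)·-1.0000) / (10) = 1.5000
Iteration 2:
  p = (-5 - (4)·-0.4615 - (-1)·-0.1429 - (2)·1.5000) / (8) = -0.7871
  q = (0 - (-4)·-1.5000 - (3)·-0.1429 - (3)·1.5000) / (13) = -0.7747
  r = (-4 - (2)·-1.5000 - (-3)·-0.4615 - (-1)·1.5000) / (7) = -0.1264
  s = (12 - (2)·-1.5000 - (-1)·-0.4615 - (3)·-0.1429) / (10) = 1.4967

(-0.7871, -0.7747, -0.1264, 1.4967)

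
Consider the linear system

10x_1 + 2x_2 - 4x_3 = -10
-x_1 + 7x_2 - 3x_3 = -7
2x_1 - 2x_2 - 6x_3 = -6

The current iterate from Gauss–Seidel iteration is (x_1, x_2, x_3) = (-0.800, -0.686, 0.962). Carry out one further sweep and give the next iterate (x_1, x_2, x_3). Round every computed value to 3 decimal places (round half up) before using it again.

One sweep:
  x_1 = (-10 - (2)·-0.686 - (-4)·0.962) / (10) = -0.478
  x_2 = (-7 - (-1)·-0.478 - (-3)·0.962) / (7) = -0.656
  x_3 = (-6 - (2)·-0.478 - (-2)·-0.656) / (-6) = 1.059

(-0.478, -0.656, 1.059)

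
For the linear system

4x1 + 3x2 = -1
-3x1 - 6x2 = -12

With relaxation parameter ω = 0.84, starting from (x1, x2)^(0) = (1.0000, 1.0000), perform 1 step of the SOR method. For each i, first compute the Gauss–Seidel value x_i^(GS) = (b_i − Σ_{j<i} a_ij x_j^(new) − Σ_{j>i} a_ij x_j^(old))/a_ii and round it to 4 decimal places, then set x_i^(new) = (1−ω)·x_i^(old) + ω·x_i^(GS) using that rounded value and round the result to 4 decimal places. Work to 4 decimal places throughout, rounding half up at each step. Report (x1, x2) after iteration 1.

Iteration 1:
  x1: GS value = (-1 - (3)·1.0000) / (4) = -1.0000;  x1 ← (1−ω)·1.0000 + ω·-1.0000 = -0.6800
  x2: GS value = (-12 - (-3)·-0.6800) / (-6) = 2.3400;  x2 ← (1−ω)·1.0000 + ω·2.3400 = 2.1256

(-0.6800, 2.1256)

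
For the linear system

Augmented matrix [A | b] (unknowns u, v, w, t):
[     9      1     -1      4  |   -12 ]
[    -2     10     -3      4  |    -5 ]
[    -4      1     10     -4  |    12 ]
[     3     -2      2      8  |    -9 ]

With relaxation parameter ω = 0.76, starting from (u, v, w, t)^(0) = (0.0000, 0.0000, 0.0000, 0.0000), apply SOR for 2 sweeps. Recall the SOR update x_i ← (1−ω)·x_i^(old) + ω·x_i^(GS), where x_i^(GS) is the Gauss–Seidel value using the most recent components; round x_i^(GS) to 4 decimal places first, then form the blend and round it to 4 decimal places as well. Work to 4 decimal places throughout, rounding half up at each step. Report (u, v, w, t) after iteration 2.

(-0.8901, -0.2563, 0.5754, -0.9490)

Iteration 1:
  u: GS value = (-12 - (1)·0.0000 - (-1)·0.0000 - (4)·0.0000) / (9) = -1.3333;  u ← (1−ω)·0.0000 + ω·-1.3333 = -1.0133
  v: GS value = (-5 - (-2)·-1.0133 - (-3)·0.0000 - (4)·0.0000) / (10) = -0.7027;  v ← (1−ω)·0.0000 + ω·-0.7027 = -0.5341
  w: GS value = (12 - (-4)·-1.0133 - (1)·-0.5341 - (-4)·0.0000) / (10) = 0.8481;  w ← (1−ω)·0.0000 + ω·0.8481 = 0.6446
  t: GS value = (-9 - (3)·-1.0133 - (-2)·-0.5341 - (2)·0.6446) / (8) = -1.0397;  t ← (1−ω)·0.0000 + ω·-1.0397 = -0.7902
Iteration 2:
  u: GS value = (-12 - (1)·-0.5341 - (-1)·0.6446 - (4)·-0.7902) / (9) = -0.8512;  u ← (1−ω)·-1.0133 + ω·-0.8512 = -0.8901
  v: GS value = (-5 - (-2)·-0.8901 - (-3)·0.6446 - (4)·-0.7902) / (10) = -0.1686;  v ← (1−ω)·-0.5341 + ω·-0.1686 = -0.2563
  w: GS value = (12 - (-4)·-0.8901 - (1)·-0.2563 - (-4)·-0.7902) / (10) = 0.5535;  w ← (1−ω)·0.6446 + ω·0.5535 = 0.5754
  t: GS value = (-9 - (3)·-0.8901 - (-2)·-0.2563 - (2)·0.5754) / (8) = -0.9991;  t ← (1−ω)·-0.7902 + ω·-0.9991 = -0.9490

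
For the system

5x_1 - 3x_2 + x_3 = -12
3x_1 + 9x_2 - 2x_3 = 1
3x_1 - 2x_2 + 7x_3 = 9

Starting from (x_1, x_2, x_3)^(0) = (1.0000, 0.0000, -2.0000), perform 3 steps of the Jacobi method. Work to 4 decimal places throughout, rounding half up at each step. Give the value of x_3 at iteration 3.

2.8358

Iteration 1:
  x_1 = (-12 - (-3)·0.0000 - (1)·-2.0000) / (5) = -2.0000
  x_2 = (1 - (3)·1.0000 - (-2)·-2.0000) / (9) = -0.6667
  x_3 = (9 - (3)·1.0000 - (-2)·0.0000) / (7) = 0.8571
Iteration 2:
  x_1 = (-12 - (-3)·-0.6667 - (1)·0.8571) / (5) = -2.9714
  x_2 = (1 - (3)·-2.0000 - (-2)·0.8571) / (9) = 0.9682
  x_3 = (9 - (3)·-2.0000 - (-2)·-0.6667) / (7) = 1.9524
Iteration 3:
  x_1 = (-12 - (-3)·0.9682 - (1)·1.9524) / (5) = -2.2096
  x_2 = (1 - (3)·-2.9714 - (-2)·1.9524) / (9) = 1.5354
  x_3 = (9 - (3)·-2.9714 - (-2)·0.9682) / (7) = 2.8358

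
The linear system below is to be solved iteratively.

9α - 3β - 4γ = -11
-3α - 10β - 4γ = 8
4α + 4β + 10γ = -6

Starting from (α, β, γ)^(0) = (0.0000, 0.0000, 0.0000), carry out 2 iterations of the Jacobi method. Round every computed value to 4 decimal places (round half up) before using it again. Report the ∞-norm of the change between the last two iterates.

Iteration 1:
  α = (-11 - (-3)·0.0000 - (-4)·0.0000) / (9) = -1.2222
  β = (8 - (-3)·0.0000 - (-4)·0.0000) / (-10) = -0.8000
  γ = (-6 - (4)·0.0000 - (4)·0.0000) / (10) = -0.6000
Iteration 2:
  α = (-11 - (-3)·-0.8000 - (-4)·-0.6000) / (9) = -1.7556
  β = (8 - (-3)·-1.2222 - (-4)·-0.6000) / (-10) = -0.1933
  γ = (-6 - (4)·-1.2222 - (4)·-0.8000) / (10) = 0.2089
Change: (-0.5334, 0.6067, 0.8089) → max |·| = 0.8089

0.8089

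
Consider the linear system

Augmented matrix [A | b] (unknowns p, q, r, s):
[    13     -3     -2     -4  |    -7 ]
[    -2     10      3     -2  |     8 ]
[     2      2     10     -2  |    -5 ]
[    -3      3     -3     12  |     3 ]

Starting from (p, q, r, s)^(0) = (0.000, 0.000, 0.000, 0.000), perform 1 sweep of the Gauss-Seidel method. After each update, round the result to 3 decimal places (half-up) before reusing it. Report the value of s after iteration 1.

-0.190

Iteration 1:
  p = (-7 - (-3)·0.000 - (-2)·0.000 - (-4)·0.000) / (13) = -0.538
  q = (8 - (-2)·-0.538 - (3)·0.000 - (-2)·0.000) / (10) = 0.692
  r = (-5 - (2)·-0.538 - (2)·0.692 - (-2)·0.000) / (10) = -0.531
  s = (3 - (-3)·-0.538 - (3)·0.692 - (-3)·-0.531) / (12) = -0.190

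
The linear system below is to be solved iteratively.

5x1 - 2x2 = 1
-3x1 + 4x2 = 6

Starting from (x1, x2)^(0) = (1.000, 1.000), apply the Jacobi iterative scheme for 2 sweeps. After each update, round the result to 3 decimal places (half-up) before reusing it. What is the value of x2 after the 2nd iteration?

1.950

Iteration 1:
  x1 = (1 - (-2)·1.000) / (5) = 0.600
  x2 = (6 - (-3)·1.000) / (4) = 2.250
Iteration 2:
  x1 = (1 - (-2)·2.250) / (5) = 1.100
  x2 = (6 - (-3)·0.600) / (4) = 1.950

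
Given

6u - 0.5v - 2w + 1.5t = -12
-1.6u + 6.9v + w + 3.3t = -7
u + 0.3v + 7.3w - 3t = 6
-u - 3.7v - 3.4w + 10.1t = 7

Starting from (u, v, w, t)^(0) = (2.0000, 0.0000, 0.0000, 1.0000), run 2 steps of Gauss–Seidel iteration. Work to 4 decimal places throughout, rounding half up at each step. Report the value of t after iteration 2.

0.2924

Iteration 1:
  u = (-12 - (-0.5)·0.0000 - (-2)·0.0000 - (1.5)·1.0000) / (6) = -2.2500
  v = (-7 - (-1.6)·-2.2500 - (1)·0.0000 - (3.3)·1.0000) / (6.9) = -2.0145
  w = (6 - (1)·-2.2500 - (0.3)·-2.0145 - (-3)·1.0000) / (7.3) = 1.6239
  t = (7 - (-1)·-2.2500 - (-3.7)·-2.0145 - (-3.4)·1.6239) / (10.1) = 0.2790
Iteration 2:
  u = (-12 - (-0.5)·-2.0145 - (-2)·1.6239 - (1.5)·0.2790) / (6) = -1.6963
  v = (-7 - (-1.6)·-1.6963 - (1)·1.6239 - (3.3)·0.2790) / (6.9) = -1.7766
  w = (6 - (1)·-1.6963 - (0.3)·-1.7766 - (-3)·0.2790) / (7.3) = 1.2420
  t = (7 - (-1)·-1.6963 - (-3.7)·-1.7766 - (-3.4)·1.2420) / (10.1) = 0.2924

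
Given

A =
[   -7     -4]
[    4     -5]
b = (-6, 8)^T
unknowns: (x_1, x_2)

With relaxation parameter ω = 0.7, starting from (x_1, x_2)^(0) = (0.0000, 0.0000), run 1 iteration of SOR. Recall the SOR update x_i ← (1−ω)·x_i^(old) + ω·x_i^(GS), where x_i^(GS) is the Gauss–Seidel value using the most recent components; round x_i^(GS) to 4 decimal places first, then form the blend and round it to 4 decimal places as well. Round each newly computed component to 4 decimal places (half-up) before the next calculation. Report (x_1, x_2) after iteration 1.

Iteration 1:
  x_1: GS value = (-6 - (-4)·0.0000) / (-7) = 0.8571;  x_1 ← (1−ω)·0.0000 + ω·0.8571 = 0.6000
  x_2: GS value = (8 - (4)·0.6000) / (-5) = -1.1200;  x_2 ← (1−ω)·0.0000 + ω·-1.1200 = -0.7840

(0.6000, -0.7840)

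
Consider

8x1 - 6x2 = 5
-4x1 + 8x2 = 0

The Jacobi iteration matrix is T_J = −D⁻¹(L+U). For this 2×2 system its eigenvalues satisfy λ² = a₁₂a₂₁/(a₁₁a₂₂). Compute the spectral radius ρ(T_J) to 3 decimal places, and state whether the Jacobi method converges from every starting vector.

a₁₂a₂₁/(a₁₁a₂₂) = (-6)·(-4) / ((8)·(8)) = 0.375000
ρ = √|0.375000| = √0.375000 = 0.612
ρ < 1, so Jacobi converges

0.612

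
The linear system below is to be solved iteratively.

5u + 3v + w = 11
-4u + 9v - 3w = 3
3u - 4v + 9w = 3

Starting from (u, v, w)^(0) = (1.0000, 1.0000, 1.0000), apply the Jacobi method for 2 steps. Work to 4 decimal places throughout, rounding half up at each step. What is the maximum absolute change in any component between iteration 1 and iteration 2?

0.0839

Iteration 1:
  u = (11 - (3)·1.0000 - (1)·1.0000) / (5) = 1.4000
  v = (3 - (-4)·1.0000 - (-3)·1.0000) / (9) = 1.1111
  w = (3 - (3)·1.0000 - (-4)·1.0000) / (9) = 0.4444
Iteration 2:
  u = (11 - (3)·1.1111 - (1)·0.4444) / (5) = 1.4445
  v = (3 - (-4)·1.4000 - (-3)·0.4444) / (9) = 1.1037
  w = (3 - (3)·1.4000 - (-4)·1.1111) / (9) = 0.3605
Change: (0.0445, -0.0074, -0.0839) → max |·| = 0.0839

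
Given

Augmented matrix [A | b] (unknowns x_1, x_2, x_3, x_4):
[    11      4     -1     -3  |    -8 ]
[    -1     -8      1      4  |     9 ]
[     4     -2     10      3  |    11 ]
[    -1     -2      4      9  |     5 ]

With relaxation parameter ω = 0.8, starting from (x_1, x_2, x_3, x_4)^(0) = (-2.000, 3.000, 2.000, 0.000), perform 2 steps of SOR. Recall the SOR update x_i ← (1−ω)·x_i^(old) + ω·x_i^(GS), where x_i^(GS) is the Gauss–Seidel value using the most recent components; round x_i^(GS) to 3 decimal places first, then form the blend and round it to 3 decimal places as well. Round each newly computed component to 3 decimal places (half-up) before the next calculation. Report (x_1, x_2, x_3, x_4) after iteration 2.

(-0.887, -0.752, 1.495, -0.370)

Iteration 1:
  x_1: GS value = (-8 - (4)·3.000 - (-1)·2.000 - (-3)·0.000) / (11) = -1.636;  x_1 ← (1−ω)·-2.000 + ω·-1.636 = -1.709
  x_2: GS value = (9 - (-1)·-1.709 - (1)·2.000 - (4)·0.000) / (-8) = -0.661;  x_2 ← (1−ω)·3.000 + ω·-0.661 = 0.071
  x_3: GS value = (11 - (4)·-1.709 - (-2)·0.071 - (3)·0.000) / (10) = 1.798;  x_3 ← (1−ω)·2.000 + ω·1.798 = 1.838
  x_4: GS value = (5 - (-1)·-1.709 - (-2)·0.071 - (4)·1.838) / (9) = -0.435;  x_4 ← (1−ω)·0.000 + ω·-0.435 = -0.348
Iteration 2:
  x_1: GS value = (-8 - (4)·0.071 - (-1)·1.838 - (-3)·-0.348) / (11) = -0.681;  x_1 ← (1−ω)·-1.709 + ω·-0.681 = -0.887
  x_2: GS value = (9 - (-1)·-0.887 - (1)·1.838 - (4)·-0.348) / (-8) = -0.958;  x_2 ← (1−ω)·0.071 + ω·-0.958 = -0.752
  x_3: GS value = (11 - (4)·-0.887 - (-2)·-0.752 - (3)·-0.348) / (10) = 1.409;  x_3 ← (1−ω)·1.838 + ω·1.409 = 1.495
  x_4: GS value = (5 - (-1)·-0.887 - (-2)·-0.752 - (4)·1.495) / (9) = -0.375;  x_4 ← (1−ω)·-0.348 + ω·-0.375 = -0.370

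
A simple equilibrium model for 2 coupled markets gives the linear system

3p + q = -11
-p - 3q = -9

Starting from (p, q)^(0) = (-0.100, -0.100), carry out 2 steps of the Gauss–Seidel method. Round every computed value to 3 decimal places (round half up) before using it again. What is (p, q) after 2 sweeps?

(-5.070, 4.690)

Iteration 1:
  p = (-11 - (1)·-0.100) / (3) = -3.633
  q = (-9 - (-1)·-3.633) / (-3) = 4.211
Iteration 2:
  p = (-11 - (1)·4.211) / (3) = -5.070
  q = (-9 - (-1)·-5.070) / (-3) = 4.690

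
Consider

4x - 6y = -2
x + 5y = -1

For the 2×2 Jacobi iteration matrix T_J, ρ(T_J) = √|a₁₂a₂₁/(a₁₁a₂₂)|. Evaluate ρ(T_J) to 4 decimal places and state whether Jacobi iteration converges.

0.5477

a₁₂a₂₁/(a₁₁a₂₂) = (-6)·(1) / ((4)·(5)) = -0.300000
ρ = √|-0.300000| = √0.300000 = 0.5477
ρ < 1, so Jacobi converges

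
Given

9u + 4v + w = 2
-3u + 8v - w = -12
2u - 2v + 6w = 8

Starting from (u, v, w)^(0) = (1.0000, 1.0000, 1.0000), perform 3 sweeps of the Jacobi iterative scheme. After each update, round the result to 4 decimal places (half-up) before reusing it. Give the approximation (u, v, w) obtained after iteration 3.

(0.7469, -1.1667, 0.6744)

Iteration 1:
  u = (2 - (4)·1.0000 - (1)·1.0000) / (9) = -0.3333
  v = (-12 - (-3)·1.0000 - (-1)·1.0000) / (8) = -1.0000
  w = (8 - (2)·1.0000 - (-2)·1.0000) / (6) = 1.3333
Iteration 2:
  u = (2 - (4)·-1.0000 - (1)·1.3333) / (9) = 0.5185
  v = (-12 - (-3)·-0.3333 - (-1)·1.3333) / (8) = -1.4583
  w = (8 - (2)·-0.3333 - (-2)·-1.0000) / (6) = 1.1111
Iteration 3:
  u = (2 - (4)·-1.4583 - (1)·1.1111) / (9) = 0.7469
  v = (-12 - (-3)·0.5185 - (-1)·1.1111) / (8) = -1.1667
  w = (8 - (2)·0.5185 - (-2)·-1.4583) / (6) = 0.6744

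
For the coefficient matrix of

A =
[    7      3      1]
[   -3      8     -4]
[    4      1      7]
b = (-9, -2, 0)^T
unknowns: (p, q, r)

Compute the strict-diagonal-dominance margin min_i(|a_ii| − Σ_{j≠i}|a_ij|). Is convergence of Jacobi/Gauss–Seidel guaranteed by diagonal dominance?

row 1: |7| − (3+1) = 3
row 2: |8| − (3+4) = 1
row 3: |7| − (4+1) = 2
minimum over rows = 1 → strictly diagonally dominant (convergence guaranteed)

1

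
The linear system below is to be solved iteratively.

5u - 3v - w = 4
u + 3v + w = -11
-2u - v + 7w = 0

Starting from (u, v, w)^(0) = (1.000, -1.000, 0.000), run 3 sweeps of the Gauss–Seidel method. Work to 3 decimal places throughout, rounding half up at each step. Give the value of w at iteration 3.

Iteration 1:
  u = (4 - (-3)·-1.000 - (-1)·0.000) / (5) = 0.200
  v = (-11 - (1)·0.200 - (1)·0.000) / (3) = -3.733
  w = (0 - (-2)·0.200 - (-1)·-3.733) / (7) = -0.476
Iteration 2:
  u = (4 - (-3)·-3.733 - (-1)·-0.476) / (5) = -1.535
  v = (-11 - (1)·-1.535 - (1)·-0.476) / (3) = -2.996
  w = (0 - (-2)·-1.535 - (-1)·-2.996) / (7) = -0.867
Iteration 3:
  u = (4 - (-3)·-2.996 - (-1)·-0.867) / (5) = -1.171
  v = (-11 - (1)·-1.171 - (1)·-0.867) / (3) = -2.987
  w = (0 - (-2)·-1.171 - (-1)·-2.987) / (7) = -0.761

-0.761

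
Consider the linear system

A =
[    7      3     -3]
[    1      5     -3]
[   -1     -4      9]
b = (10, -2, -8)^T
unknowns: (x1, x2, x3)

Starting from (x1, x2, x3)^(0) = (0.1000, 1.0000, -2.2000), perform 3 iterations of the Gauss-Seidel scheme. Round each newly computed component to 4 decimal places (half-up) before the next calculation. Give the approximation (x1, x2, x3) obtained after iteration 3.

(1.5182, -1.5885, -1.4262)

Iteration 1:
  x1 = (10 - (3)·1.0000 - (-3)·-2.2000) / (7) = 0.0571
  x2 = (-2 - (1)·0.0571 - (-3)·-2.2000) / (5) = -1.7314
  x3 = (-8 - (-1)·0.0571 - (-4)·-1.7314) / (9) = -1.6521
Iteration 2:
  x1 = (10 - (3)·-1.7314 - (-3)·-1.6521) / (7) = 1.4626
  x2 = (-2 - (1)·1.4626 - (-3)·-1.6521) / (5) = -1.6838
  x3 = (-8 - (-1)·1.4626 - (-4)·-1.6838) / (9) = -1.4747
Iteration 3:
  x1 = (10 - (3)·-1.6838 - (-3)·-1.4747) / (7) = 1.5182
  x2 = (-2 - (1)·1.5182 - (-3)·-1.4747) / (5) = -1.5885
  x3 = (-8 - (-1)·1.5182 - (-4)·-1.5885) / (9) = -1.4262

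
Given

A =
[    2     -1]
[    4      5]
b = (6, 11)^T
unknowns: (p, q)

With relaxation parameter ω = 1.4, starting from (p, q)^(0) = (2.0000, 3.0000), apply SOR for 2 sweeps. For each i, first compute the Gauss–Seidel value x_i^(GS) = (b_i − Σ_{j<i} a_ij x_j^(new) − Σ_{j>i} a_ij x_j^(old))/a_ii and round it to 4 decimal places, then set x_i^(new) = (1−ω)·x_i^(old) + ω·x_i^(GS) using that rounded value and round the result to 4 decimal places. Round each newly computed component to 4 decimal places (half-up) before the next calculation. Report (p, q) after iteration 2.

Iteration 1:
  p: GS value = (6 - (-1)·3.0000) / (2) = 4.5000;  p ← (1−ω)·2.0000 + ω·4.5000 = 5.5000
  q: GS value = (11 - (4)·5.5000) / (5) = -2.2000;  q ← (1−ω)·3.0000 + ω·-2.2000 = -4.2800
Iteration 2:
  p: GS value = (6 - (-1)·-4.2800) / (2) = 0.8600;  p ← (1−ω)·5.5000 + ω·0.8600 = -0.9960
  q: GS value = (11 - (4)·-0.9960) / (5) = 2.9968;  q ← (1−ω)·-4.2800 + ω·2.9968 = 5.9075

(-0.9960, 5.9075)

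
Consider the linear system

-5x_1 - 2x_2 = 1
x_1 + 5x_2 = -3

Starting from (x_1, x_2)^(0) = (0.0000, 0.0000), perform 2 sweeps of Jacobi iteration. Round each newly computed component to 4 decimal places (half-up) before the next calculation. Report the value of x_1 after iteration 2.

Iteration 1:
  x_1 = (1 - (-2)·0.0000) / (-5) = -0.2000
  x_2 = (-3 - (1)·0.0000) / (5) = -0.6000
Iteration 2:
  x_1 = (1 - (-2)·-0.6000) / (-5) = 0.0400
  x_2 = (-3 - (1)·-0.2000) / (5) = -0.5600

0.0400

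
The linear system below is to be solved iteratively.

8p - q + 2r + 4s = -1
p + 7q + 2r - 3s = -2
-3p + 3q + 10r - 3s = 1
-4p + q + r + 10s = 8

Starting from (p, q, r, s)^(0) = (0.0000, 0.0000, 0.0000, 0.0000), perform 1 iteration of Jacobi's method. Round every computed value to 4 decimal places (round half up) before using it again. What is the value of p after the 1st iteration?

-0.1250

Iteration 1:
  p = (-1 - (-1)·0.0000 - (2)·0.0000 - (4)·0.0000) / (8) = -0.1250
  q = (-2 - (1)·0.0000 - (2)·0.0000 - (-3)·0.0000) / (7) = -0.2857
  r = (1 - (-3)·0.0000 - (3)·0.0000 - (-3)·0.0000) / (10) = 0.1000
  s = (8 - (-4)·0.0000 - (1)·0.0000 - (1)·0.0000) / (10) = 0.8000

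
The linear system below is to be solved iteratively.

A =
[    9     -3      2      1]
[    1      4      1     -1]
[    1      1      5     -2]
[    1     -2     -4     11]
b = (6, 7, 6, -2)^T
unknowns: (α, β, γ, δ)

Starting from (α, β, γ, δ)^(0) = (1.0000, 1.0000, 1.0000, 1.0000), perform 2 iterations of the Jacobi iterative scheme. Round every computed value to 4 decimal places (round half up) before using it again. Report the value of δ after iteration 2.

Iteration 1:
  α = (6 - (-3)·1.0000 - (2)·1.0000 - (1)·1.0000) / (9) = 0.6667
  β = (7 - (1)·1.0000 - (1)·1.0000 - (-1)·1.0000) / (4) = 1.5000
  γ = (6 - (1)·1.0000 - (1)·1.0000 - (-2)·1.0000) / (5) = 1.2000
  δ = (-2 - (1)·1.0000 - (-2)·1.0000 - (-4)·1.0000) / (11) = 0.2727
Iteration 2:
  α = (6 - (-3)·1.5000 - (2)·1.2000 - (1)·0.2727) / (9) = 0.8697
  β = (7 - (1)·0.6667 - (1)·1.2000 - (-1)·0.2727) / (4) = 1.3515
  γ = (6 - (1)·0.6667 - (1)·1.5000 - (-2)·0.2727) / (5) = 0.8757
  δ = (-2 - (1)·0.6667 - (-2)·1.5000 - (-4)·1.2000) / (11) = 0.4667

0.4667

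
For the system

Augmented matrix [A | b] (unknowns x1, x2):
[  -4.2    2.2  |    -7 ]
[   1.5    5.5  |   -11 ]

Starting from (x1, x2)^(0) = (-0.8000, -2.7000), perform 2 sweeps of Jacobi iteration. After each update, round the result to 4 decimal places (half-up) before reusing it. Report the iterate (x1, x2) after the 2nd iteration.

Iteration 1:
  x1 = (-7 - (2.2)·-2.7000) / (-4.2) = 0.2524
  x2 = (-11 - (1.5)·-0.8000) / (5.5) = -1.7818
Iteration 2:
  x1 = (-7 - (2.2)·-1.7818) / (-4.2) = 0.7333
  x2 = (-11 - (1.5)·0.2524) / (5.5) = -2.0688

(0.7333, -2.0688)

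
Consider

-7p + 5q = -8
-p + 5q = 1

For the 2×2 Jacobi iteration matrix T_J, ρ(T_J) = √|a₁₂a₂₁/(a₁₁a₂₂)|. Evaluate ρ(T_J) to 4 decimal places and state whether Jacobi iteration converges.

0.3780

a₁₂a₂₁/(a₁₁a₂₂) = (5)·(-1) / ((-7)·(5)) = 0.142857
ρ = √|0.142857| = √0.142857 = 0.3780
ρ < 1, so Jacobi converges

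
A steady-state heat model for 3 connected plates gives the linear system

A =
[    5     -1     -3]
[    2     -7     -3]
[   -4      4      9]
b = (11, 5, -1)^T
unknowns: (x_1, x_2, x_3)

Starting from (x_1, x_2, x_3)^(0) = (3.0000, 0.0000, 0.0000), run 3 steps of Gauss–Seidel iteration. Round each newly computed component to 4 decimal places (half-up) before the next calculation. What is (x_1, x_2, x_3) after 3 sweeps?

Iteration 1:
  x_1 = (11 - (-1)·0.0000 - (-3)·0.0000) / (5) = 2.2000
  x_2 = (5 - (2)·2.2000 - (-3)·0.0000) / (-7) = -0.0857
  x_3 = (-1 - (-4)·2.2000 - (4)·-0.0857) / (9) = 0.9048
Iteration 2:
  x_1 = (11 - (-1)·-0.0857 - (-3)·0.9048) / (5) = 2.7257
  x_2 = (5 - (2)·2.7257 - (-3)·0.9048) / (-7) = -0.3233
  x_3 = (-1 - (-4)·2.7257 - (4)·-0.3233) / (9) = 1.2440
Iteration 3:
  x_1 = (11 - (-1)·-0.3233 - (-3)·1.2440) / (5) = 2.8817
  x_2 = (5 - (2)·2.8817 - (-3)·1.2440) / (-7) = -0.4241
  x_3 = (-1 - (-4)·2.8817 - (4)·-0.4241) / (9) = 1.3581

(2.8817, -0.4241, 1.3581)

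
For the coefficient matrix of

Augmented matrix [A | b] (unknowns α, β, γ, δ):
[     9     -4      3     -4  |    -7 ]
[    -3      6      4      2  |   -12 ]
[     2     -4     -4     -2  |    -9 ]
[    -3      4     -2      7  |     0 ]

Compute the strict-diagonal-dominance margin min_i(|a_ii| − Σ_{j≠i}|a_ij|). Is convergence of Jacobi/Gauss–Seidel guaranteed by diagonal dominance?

row 1: |9| − (4+3+4) = -2
row 2: |6| − (3+4+2) = -3
row 3: |-4| − (2+4+2) = -4
row 4: |7| − (3+4+2) = -2
minimum over rows = -4 → not strictly diagonally dominant

-4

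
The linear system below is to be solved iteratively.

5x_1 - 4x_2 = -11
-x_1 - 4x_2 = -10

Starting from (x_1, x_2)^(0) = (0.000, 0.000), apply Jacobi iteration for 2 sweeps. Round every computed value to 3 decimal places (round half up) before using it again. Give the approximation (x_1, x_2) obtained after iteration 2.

Iteration 1:
  x_1 = (-11 - (-4)·0.000) / (5) = -2.200
  x_2 = (-10 - (-1)·0.000) / (-4) = 2.500
Iteration 2:
  x_1 = (-11 - (-4)·2.500) / (5) = -0.200
  x_2 = (-10 - (-1)·-2.200) / (-4) = 3.050

(-0.200, 3.050)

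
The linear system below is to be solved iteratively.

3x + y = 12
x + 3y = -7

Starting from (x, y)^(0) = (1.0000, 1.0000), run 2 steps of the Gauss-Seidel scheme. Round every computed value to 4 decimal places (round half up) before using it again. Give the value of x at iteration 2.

5.1852

Iteration 1:
  x = (12 - (1)·1.0000) / (3) = 3.6667
  y = (-7 - (1)·3.6667) / (3) = -3.5556
Iteration 2:
  x = (12 - (1)·-3.5556) / (3) = 5.1852
  y = (-7 - (1)·5.1852) / (3) = -4.0617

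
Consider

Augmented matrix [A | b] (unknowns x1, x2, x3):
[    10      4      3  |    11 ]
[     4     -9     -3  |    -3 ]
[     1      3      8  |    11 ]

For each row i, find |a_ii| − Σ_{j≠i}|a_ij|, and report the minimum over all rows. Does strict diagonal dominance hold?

2

row 1: |10| − (4+3) = 3
row 2: |-9| − (4+3) = 2
row 3: |8| − (1+3) = 4
minimum over rows = 2 → strictly diagonally dominant (convergence guaranteed)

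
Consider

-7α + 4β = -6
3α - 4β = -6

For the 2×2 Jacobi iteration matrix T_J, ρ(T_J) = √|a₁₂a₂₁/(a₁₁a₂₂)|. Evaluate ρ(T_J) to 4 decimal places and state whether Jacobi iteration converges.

a₁₂a₂₁/(a₁₁a₂₂) = (4)·(3) / ((-7)·(-4)) = 0.428571
ρ = √|0.428571| = √0.428571 = 0.6547
ρ < 1, so Jacobi converges

0.6547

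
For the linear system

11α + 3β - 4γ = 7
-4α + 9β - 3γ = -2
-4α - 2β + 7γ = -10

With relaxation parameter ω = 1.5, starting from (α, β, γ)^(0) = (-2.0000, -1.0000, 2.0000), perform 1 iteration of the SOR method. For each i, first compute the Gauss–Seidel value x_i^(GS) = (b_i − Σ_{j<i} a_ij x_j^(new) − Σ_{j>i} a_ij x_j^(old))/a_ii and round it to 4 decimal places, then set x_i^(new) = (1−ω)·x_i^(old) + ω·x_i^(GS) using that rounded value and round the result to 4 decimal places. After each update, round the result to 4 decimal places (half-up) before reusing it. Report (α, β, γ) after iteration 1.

Iteration 1:
  α: GS value = (7 - (3)·-1.0000 - (-4)·2.0000) / (11) = 1.6364;  α ← (1−ω)·-2.0000 + ω·1.6364 = 3.4546
  β: GS value = (-2 - (-4)·3.4546 - (-3)·2.0000) / (9) = 1.9798;  β ← (1−ω)·-1.0000 + ω·1.9798 = 3.4697
  γ: GS value = (-10 - (-4)·3.4546 - (-2)·3.4697) / (7) = 1.5368;  γ ← (1−ω)·2.0000 + ω·1.5368 = 1.3052

(3.4546, 3.4697, 1.3052)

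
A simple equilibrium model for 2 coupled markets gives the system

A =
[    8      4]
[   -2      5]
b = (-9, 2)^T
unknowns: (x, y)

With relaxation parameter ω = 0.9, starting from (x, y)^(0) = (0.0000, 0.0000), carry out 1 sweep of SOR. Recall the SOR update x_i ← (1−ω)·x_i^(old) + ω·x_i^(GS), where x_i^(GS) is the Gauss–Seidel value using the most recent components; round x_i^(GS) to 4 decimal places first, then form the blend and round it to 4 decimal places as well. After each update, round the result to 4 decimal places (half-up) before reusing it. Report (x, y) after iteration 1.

(-1.0125, -0.0045)

Iteration 1:
  x: GS value = (-9 - (4)·0.0000) / (8) = -1.1250;  x ← (1−ω)·0.0000 + ω·-1.1250 = -1.0125
  y: GS value = (2 - (-2)·-1.0125) / (5) = -0.0050;  y ← (1−ω)·0.0000 + ω·-0.0050 = -0.0045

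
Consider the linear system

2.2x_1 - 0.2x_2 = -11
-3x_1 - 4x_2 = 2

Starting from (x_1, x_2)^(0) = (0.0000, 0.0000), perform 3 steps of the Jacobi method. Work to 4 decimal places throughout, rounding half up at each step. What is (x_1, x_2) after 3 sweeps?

(-4.7045, 3.2841)

Iteration 1:
  x_1 = (-11 - (-0.2)·0.0000) / (2.2) = -5.0000
  x_2 = (2 - (-3)·0.0000) / (-4) = -0.5000
Iteration 2:
  x_1 = (-11 - (-0.2)·-0.5000) / (2.2) = -5.0455
  x_2 = (2 - (-3)·-5.0000) / (-4) = 3.2500
Iteration 3:
  x_1 = (-11 - (-0.2)·3.2500) / (2.2) = -4.7045
  x_2 = (2 - (-3)·-5.0455) / (-4) = 3.2841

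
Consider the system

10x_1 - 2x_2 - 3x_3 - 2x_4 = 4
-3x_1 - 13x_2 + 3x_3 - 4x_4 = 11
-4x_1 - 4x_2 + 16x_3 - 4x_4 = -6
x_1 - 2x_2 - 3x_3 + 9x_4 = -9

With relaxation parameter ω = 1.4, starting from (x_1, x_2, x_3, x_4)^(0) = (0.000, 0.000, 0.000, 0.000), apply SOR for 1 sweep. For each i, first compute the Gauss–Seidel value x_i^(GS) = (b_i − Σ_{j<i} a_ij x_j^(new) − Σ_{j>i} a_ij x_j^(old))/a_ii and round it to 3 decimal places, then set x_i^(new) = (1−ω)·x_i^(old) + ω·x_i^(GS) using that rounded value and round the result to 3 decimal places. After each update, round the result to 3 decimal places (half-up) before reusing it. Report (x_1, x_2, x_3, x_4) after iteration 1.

Iteration 1:
  x_1: GS value = (4 - (-2)·0.000 - (-3)·0.000 - (-2)·0.000) / (10) = 0.400;  x_1 ← (1−ω)·0.000 + ω·0.400 = 0.560
  x_2: GS value = (11 - (-3)·0.560 - (3)·0.000 - (-4)·0.000) / (-13) = -0.975;  x_2 ← (1−ω)·0.000 + ω·-0.975 = -1.365
  x_3: GS value = (-6 - (-4)·0.560 - (-4)·-1.365 - (-4)·0.000) / (16) = -0.576;  x_3 ← (1−ω)·0.000 + ω·-0.576 = -0.806
  x_4: GS value = (-9 - (1)·0.560 - (-2)·-1.365 - (-3)·-0.806) / (9) = -1.634;  x_4 ← (1−ω)·0.000 + ω·-1.634 = -2.288

(0.560, -1.365, -0.806, -2.288)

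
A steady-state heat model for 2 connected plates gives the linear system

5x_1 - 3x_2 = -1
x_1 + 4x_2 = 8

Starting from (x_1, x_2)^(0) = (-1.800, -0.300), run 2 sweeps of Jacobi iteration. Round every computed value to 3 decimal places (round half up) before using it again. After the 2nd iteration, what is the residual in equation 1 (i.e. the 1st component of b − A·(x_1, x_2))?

Iteration 1:
  x_1 = (-1 - (-3)·-0.300) / (5) = -0.380
  x_2 = (8 - (1)·-1.800) / (4) = 2.450
Iteration 2:
  x_1 = (-1 - (-3)·2.450) / (5) = 1.270
  x_2 = (8 - (1)·-0.380) / (4) = 2.095
Residual b − A·x = (-1.065, -1.650)

-1.065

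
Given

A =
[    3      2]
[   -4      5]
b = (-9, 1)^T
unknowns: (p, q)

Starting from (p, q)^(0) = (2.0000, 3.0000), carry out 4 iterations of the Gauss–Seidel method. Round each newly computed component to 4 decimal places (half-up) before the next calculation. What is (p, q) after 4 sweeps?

(-1.5950, -1.0760)

Iteration 1:
  p = (-9 - (2)·3.0000) / (3) = -5.0000
  q = (1 - (-4)·-5.0000) / (5) = -3.8000
Iteration 2:
  p = (-9 - (2)·-3.8000) / (3) = -0.4667
  q = (1 - (-4)·-0.4667) / (5) = -0.1734
Iteration 3:
  p = (-9 - (2)·-0.1734) / (3) = -2.8844
  q = (1 - (-4)·-2.8844) / (5) = -2.1075
Iteration 4:
  p = (-9 - (2)·-2.1075) / (3) = -1.5950
  q = (1 - (-4)·-1.5950) / (5) = -1.0760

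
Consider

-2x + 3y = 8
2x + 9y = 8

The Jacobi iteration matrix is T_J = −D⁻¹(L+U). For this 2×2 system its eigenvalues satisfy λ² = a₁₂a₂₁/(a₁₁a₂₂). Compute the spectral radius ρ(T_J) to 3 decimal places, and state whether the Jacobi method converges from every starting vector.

0.577

a₁₂a₂₁/(a₁₁a₂₂) = (3)·(2) / ((-2)·(9)) = -0.333333
ρ = √|-0.333333| = √0.333333 = 0.577
ρ < 1, so Jacobi converges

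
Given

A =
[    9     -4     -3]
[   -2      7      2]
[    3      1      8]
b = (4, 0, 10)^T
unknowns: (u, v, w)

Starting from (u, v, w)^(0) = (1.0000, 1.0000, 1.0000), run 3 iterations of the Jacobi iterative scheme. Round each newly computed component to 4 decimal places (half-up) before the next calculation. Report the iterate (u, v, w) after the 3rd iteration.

(0.7683, -0.0278, 0.9727)

Iteration 1:
  u = (4 - (-4)·1.0000 - (-3)·1.0000) / (9) = 1.2222
  v = (0 - (-2)·1.0000 - (2)·1.0000) / (7) = 0.0000
  w = (10 - (3)·1.0000 - (1)·1.0000) / (8) = 0.7500
Iteration 2:
  u = (4 - (-4)·0.0000 - (-3)·0.7500) / (9) = 0.6944
  v = (0 - (-2)·1.2222 - (2)·0.7500) / (7) = 0.1349
  w = (10 - (3)·1.2222 - (1)·0.0000) / (8) = 0.7917
Iteration 3:
  u = (4 - (-4)·0.1349 - (-3)·0.7917) / (9) = 0.7683
  v = (0 - (-2)·0.6944 - (2)·0.7917) / (7) = -0.0278
  w = (10 - (3)·0.6944 - (1)·0.1349) / (8) = 0.9727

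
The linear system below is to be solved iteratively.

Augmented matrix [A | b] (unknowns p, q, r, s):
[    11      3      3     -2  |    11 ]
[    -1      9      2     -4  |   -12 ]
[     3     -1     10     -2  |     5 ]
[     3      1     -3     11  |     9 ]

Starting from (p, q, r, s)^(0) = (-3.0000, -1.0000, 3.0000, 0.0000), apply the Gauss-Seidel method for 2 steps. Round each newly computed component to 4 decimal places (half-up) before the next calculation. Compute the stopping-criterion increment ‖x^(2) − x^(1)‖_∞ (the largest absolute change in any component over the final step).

1.1980

Iteration 1:
  p = (11 - (3)·-1.0000 - (3)·3.0000 - (-2)·0.0000) / (11) = 0.4545
  q = (-12 - (-1)·0.4545 - (2)·3.0000 - (-4)·0.0000) / (9) = -1.9495
  r = (5 - (3)·0.4545 - (-1)·-1.9495 - (-2)·0.0000) / (10) = 0.1687
  s = (9 - (3)·0.4545 - (1)·-1.9495 - (-3)·0.1687) / (11) = 0.9175
Iteration 2:
  p = (11 - (3)·-1.9495 - (3)·0.1687 - (-2)·0.9175) / (11) = 1.6525
  q = (-12 - (-1)·1.6525 - (2)·0.1687 - (-4)·0.9175) / (9) = -0.7794
  r = (5 - (3)·1.6525 - (-1)·-0.7794 - (-2)·0.9175) / (10) = 0.1098
  s = (9 - (3)·1.6525 - (1)·-0.7794 - (-3)·0.1098) / (11) = 0.4683
Change: (1.1980, 1.1701, -0.0589, -0.4492) → max |·| = 1.1980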